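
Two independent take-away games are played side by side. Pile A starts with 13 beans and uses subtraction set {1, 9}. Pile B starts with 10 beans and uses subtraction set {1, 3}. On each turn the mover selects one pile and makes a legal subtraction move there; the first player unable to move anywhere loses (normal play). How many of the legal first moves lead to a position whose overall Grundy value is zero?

4

Pile A, S = {1, 9}:
n :  0  1  2  3  4  5  6  7  8  9 10 11 12 13
G :  0  1  0  1  0  1  0  1  0  1  0  1  0  1
G_A(13) = 1.
Pile B, S = {1, 3}:
n :  0  1  2  3  4  5  6  7  8  9 10
G :  0  1  0  1  0  1  0  1  0  1  0
G_B(10) = 0.
Combined Grundy value = 1 ⊕ 0 = 1.
A winning move leaves total XOR = 0, i.e. changes one component's Grundy value g to g ⊕ X where X is the current total.
Pile A: need g' = 1⊕1 = 0. Options: 13−1→G=0, 13−9→G=0. Hits: 2.
Pile B: need g' = 0⊕1 = 1. Options: 10−1→G=1, 10−3→G=1. Hits: 2.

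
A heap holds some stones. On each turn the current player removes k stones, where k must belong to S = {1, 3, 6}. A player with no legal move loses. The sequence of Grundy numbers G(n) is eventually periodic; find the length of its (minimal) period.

G(0) = 0
G(1) = mex{0} = 1
G(2) = mex{1} = 0
G(3) = mex{0,0} = 1
G(4) = mex{1,1} = 0
G(5) = mex{0,0} = 1
G(6) = mex{1,1,0} = 2
G(7) = mex{2,0,1} = 3
G(8) = mex{3,1,0} = 2
G(9) = mex{2,2,1} = 0
G(10) = mex{0,3,0} = 1
G(11) = mex{1,2,1} = 0
G(12) = mex{0,0,2} = 1
G(13) = mex{1,1,3} = 0
G(14) = mex{0,0,2} = 1
G(15) = mex{1,1,0} = 2
G(16) = mex{2,0,1} = 3
G(17) = mex{3,1,0} = 2
G(18) = mex{2,2,1} = 0
G(19) = mex{0,3,0} = 1
G(n+9) = G(n) holds for n = 0,…,5 (a full window of length max(S) = 6), so the sequence is purely periodic with period 9.

9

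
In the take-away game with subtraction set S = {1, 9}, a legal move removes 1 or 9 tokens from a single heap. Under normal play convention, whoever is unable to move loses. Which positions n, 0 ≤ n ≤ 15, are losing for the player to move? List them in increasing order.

0, 2, 4, 6, 8, 10, 12, 14

G(0) = 0
G(1) = mex{0} = 1
G(2) = mex{1} = 0
G(3) = mex{0} = 1
G(4) = mex{1} = 0
G(5) = mex{0} = 1
G(6) = mex{1} = 0
G(7) = mex{0} = 1
G(8) = mex{1} = 0
G(9) = mex{0,0} = 1
G(10) = mex{1,1} = 0
G(11) = mex{0,0} = 1
G(12) = mex{1,1} = 0
G(13) = mex{0,0} = 1
G(14) = mex{1,1} = 0
G(15) = mex{0,0} = 1
P-positions are exactly the n with G(n) = 0.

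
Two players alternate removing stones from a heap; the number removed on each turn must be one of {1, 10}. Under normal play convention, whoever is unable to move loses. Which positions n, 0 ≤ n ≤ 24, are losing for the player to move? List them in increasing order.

0, 2, 4, 6, 8, 11, 13, 15, 17, 19, 22, 24

G(0) = 0
G(1) = mex{0} = 1
G(2) = mex{1} = 0
G(3) = mex{0} = 1
G(4) = mex{1} = 0
G(5) = mex{0} = 1
G(6) = mex{1} = 0
G(7) = mex{0} = 1
G(8) = mex{1} = 0
G(9) = mex{0} = 1
G(10) = mex{1,0} = 2
G(11) = mex{2,1} = 0
G(12) = mex{0,0} = 1
G(13) = mex{1,1} = 0
G(14) = mex{0,0} = 1
G(15) = mex{1,1} = 0
G(16) = mex{0,0} = 1
G(17) = mex{1,1} = 0
G(18) = mex{0,0} = 1
G(19) = mex{1,1} = 0
G(20) = mex{0,2} = 1
G(21) = mex{1,0} = 2
G(22) = mex{2,1} = 0
G(23) = mex{0,0} = 1
G(24) = mex{1,1} = 0
P-positions are exactly the n with G(n) = 0.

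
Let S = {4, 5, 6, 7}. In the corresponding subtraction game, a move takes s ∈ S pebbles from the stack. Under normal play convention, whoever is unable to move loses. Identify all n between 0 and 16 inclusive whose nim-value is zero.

G(0) = 0
G(1) = mex{} = 0
G(2) = mex{} = 0
G(3) = mex{} = 0
G(4) = mex{0} = 1
G(5) = mex{0,0} = 1
G(6) = mex{0,0,0} = 1
G(7) = mex{0,0,0,0} = 1
G(8) = mex{1,0,0,0} = 2
G(9) = mex{1,1,0,0} = 2
G(10) = mex{1,1,1,0} = 2
G(11) = mex{1,1,1,1} = 0
G(12) = mex{2,1,1,1} = 0
G(13) = mex{2,2,1,1} = 0
G(14) = mex{2,2,2,1} = 0
G(15) = mex{0,2,2,2} = 1
G(16) = mex{0,0,2,2} = 1
P-positions are exactly the n with G(n) = 0.

0, 1, 2, 3, 11, 12, 13, 14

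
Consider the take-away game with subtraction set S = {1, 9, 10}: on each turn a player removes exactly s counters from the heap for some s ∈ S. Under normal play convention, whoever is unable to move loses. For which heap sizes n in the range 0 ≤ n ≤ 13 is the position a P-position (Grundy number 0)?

G(0) = 0
G(1) = mex{0} = 1
G(2) = mex{1} = 0
G(3) = mex{0} = 1
G(4) = mex{1} = 0
G(5) = mex{0} = 1
G(6) = mex{1} = 0
G(7) = mex{0} = 1
G(8) = mex{1} = 0
G(9) = mex{0,0} = 1
G(10) = mex{1,1,0} = 2
G(11) = mex{2,0,1} = 3
G(12) = mex{3,1,0} = 2
G(13) = mex{2,0,1} = 3
P-positions are exactly the n with G(n) = 0.

0, 2, 4, 6, 8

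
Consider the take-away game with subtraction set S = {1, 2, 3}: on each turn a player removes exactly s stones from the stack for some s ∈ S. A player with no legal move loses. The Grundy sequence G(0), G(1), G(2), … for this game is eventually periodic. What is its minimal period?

G(0) = 0
G(1) = mex{0} = 1
G(2) = mex{1,0} = 2
G(3) = mex{2,1,0} = 3
G(4) = mex{3,2,1} = 0
G(5) = mex{0,3,2} = 1
G(6) = mex{1,0,3} = 2
G(7) = mex{2,1,0} = 3
G(8) = mex{3,2,1} = 0
G(9) = mex{0,3,2} = 1
G(10) = mex{1,0,3} = 2
G(11) = mex{2,1,0} = 3
G(12) = mex{3,2,1} = 0
G(13) = mex{0,3,2} = 1
G(14) = mex{1,0,3} = 2
G(n+4) = G(n) holds for n = 0,…,2 (a full window of length max(S) = 3), so the sequence is purely periodic with period 4.

4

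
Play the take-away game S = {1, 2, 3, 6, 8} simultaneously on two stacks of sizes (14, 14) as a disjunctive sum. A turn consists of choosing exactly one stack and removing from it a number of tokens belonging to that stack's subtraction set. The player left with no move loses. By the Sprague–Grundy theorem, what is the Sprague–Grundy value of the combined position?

All stacks use S = {1, 2, 3, 6, 8}:
G(0) = 0
G(1) = mex{0} = 1
G(2) = mex{1,0} = 2
G(3) = mex{2,1,0} = 3
G(4) = mex{3,2,1} = 0
G(5) = mex{0,3,2} = 1
G(6) = mex{1,0,3,0} = 2
G(7) = mex{2,1,0,1} = 3
G(8) = mex{3,2,1,2,0} = 4
G(9) = mex{4,3,2,3,1} = 0
G(10) = mex{0,4,3,0,2} = 1
G(11) = mex{1,0,4,1,3} = 2
G(12) = mex{2,1,0,2,0} = 3
G(13) = mex{3,2,1,3,1} = 0
G(14) = mex{0,3,2,4,2} = 1
Stack A: G(14) = 1.
Stack B: G(14) = 1.
Combined Grundy value = 1 ⊕ 1 = 0.

0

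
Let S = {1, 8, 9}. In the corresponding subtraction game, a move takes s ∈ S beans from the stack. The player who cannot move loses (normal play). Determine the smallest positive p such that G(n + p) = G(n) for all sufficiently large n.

G(0) = 0
G(1) = mex{0} = 1
G(2) = mex{1} = 0
G(3) = mex{0} = 1
G(4) = mex{1} = 0
G(5) = mex{0} = 1
G(6) = mex{1} = 0
G(7) = mex{0} = 1
G(8) = mex{1,0} = 2
G(9) = mex{2,1,0} = 3
G(10) = mex{3,0,1} = 2
G(11) = mex{2,1,0} = 3
G(12) = mex{3,0,1} = 2
G(13) = mex{2,1,0} = 3
G(14) = mex{3,0,1} = 2
G(15) = mex{2,1,0} = 3
G(16) = mex{3,2,1} = 0
G(17) = mex{0,3,2} = 1
G(18) = mex{1,2,3} = 0
G(19) = mex{0,3,2} = 1
G(20) = mex{1,2,3} = 0
G(21) = mex{0,3,2} = 1
G(22) = mex{1,2,3} = 0
G(23) = mex{0,3,2} = 1
G(24) = mex{1,0,3} = 2
G(25) = mex{2,1,0} = 3
G(26) = mex{3,0,1} = 2
G(27) = mex{2,1,0} = 3
G(28) = mex{3,0,1} = 2
G(29) = mex{2,1,0} = 3
G(30) = mex{3,0,1} = 2
G(31) = mex{2,1,0} = 3
G(32) = mex{3,2,1} = 0
G(33) = mex{0,3,2} = 1
G(n+16) = G(n) holds for n = 0,…,8 (a full window of length max(S) = 9), so the sequence is purely periodic with period 16.

16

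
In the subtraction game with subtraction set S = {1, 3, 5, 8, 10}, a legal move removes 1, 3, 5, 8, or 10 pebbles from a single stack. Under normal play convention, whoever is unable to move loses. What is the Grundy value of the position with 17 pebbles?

0

G(0) = 0
G(1) = mex{0} = 1
G(2) = mex{1} = 0
G(3) = mex{0,0} = 1
G(4) = mex{1,1} = 0
G(5) = mex{0,0,0} = 1
G(6) = mex{1,1,1} = 0
G(7) = mex{0,0,0} = 1
G(8) = mex{1,1,1,0} = 2
G(9) = mex{2,0,0,1} = 3
G(10) = mex{3,1,1,0,0} = 2
G(11) = mex{2,2,0,1,1} = 3
G(12) = mex{3,3,1,0,0} = 2
G(13) = mex{2,2,2,1,1} = 0
G(14) = mex{0,3,3,0,0} = 1
G(15) = mex{1,2,2,1,1} = 0
G(16) = mex{0,0,3,2,0} = 1
G(17) = mex{1,1,2,3,1} = 0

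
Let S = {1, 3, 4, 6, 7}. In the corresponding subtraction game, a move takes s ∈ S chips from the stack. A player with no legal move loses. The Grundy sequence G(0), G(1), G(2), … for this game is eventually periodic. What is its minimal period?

n :  0  1  2  3  4  5  6  7  8  9 10 11 12 13 14 15 16 17 18 19 20 21
G :  0  1  0  1  2  3  2  3  4  5  0  1  0  1  2  3  2  3  4  5  0  1
G(n+10) = G(n) holds for n = 0,…,6 (a full window of length max(S) = 7), so the sequence is purely periodic with period 10.

10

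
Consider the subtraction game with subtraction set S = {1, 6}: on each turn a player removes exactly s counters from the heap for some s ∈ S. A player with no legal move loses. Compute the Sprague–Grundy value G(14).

n :  0  1  2  3  4  5  6  7  8  9 10 11 12 13 14
G :  0  1  0  1  0  1  2  0  1  0  1  0  1  2  0

0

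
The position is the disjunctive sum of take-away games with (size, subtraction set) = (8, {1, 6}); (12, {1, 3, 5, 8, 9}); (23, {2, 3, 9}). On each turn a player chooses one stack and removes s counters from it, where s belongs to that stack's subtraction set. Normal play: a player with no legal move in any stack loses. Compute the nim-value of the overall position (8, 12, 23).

Stack A, S = {1, 6}:
n : 0 1 2 3 4 5 6 7 8
G : 0 1 0 1 0 1 2 0 1
G_A(8) = 1.
Stack B, S = {1, 3, 5, 8, 9}:
n :  0  1  2  3  4  5  6  7  8  9 10 11 12
G :  0  1  0  1  0  1  0  1  2  3  2  3  2
G_B(12) = 2.
Stack C, S = {2, 3, 9}:
n :  0  1  2  3  4  5  6  7  8  9 10 11 12 13 14 15 16 17 18 19 20 21 22 23
G :  0  0  1  1  2  0  0  1  1  2  2  0  0  1  1  2  0  0  1  1  2  2  0  0
G_C(23) = 0.
Combined Grundy value = 1 ⊕ 2 ⊕ 0 = 3.

3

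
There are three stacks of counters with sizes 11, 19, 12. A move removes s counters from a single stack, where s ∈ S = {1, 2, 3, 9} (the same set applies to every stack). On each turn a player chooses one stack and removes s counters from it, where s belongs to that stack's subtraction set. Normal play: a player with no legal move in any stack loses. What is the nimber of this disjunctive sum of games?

All stacks use S = {1, 2, 3, 9}:
n :  0  1  2  3  4  5  6  7  8  9 10 11 12 13 14 15 16 17 18 19
G :  0  1  2  3  0  1  2  3  0  1  2  3  0  1  2  3  0  1  2  3
Stack A: G(11) = 3.
Stack B: G(19) = 3.
Stack C: G(12) = 0.
Combined Grundy value = 3 ⊕ 3 ⊕ 0 = 0.

0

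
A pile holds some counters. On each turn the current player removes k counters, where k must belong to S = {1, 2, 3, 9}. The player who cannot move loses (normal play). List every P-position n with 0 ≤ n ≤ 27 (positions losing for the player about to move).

0, 4, 8, 12, 16, 20, 24

n :  0  1  2  3  4  5  6  7  8  9 10 11 12 13 14 15 16 17 18 19 20 21 22 23 24 25 26 27
G :  0  1  2  3  0  1  2  3  0  1  2  3  0  1  2  3  0  1  2  3  0  1  2  3  0  1  2  3
P-positions are exactly the n with G(n) = 0.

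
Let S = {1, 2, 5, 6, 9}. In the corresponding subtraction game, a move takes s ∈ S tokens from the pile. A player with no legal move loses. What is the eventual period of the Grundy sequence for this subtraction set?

7

G(0) = 0
G(1) = mex{0} = 1
G(2) = mex{1,0} = 2
G(3) = mex{2,1} = 0
G(4) = mex{0,2} = 1
G(5) = mex{1,0,0} = 2
G(6) = mex{2,1,1,0} = 3
G(7) = mex{3,2,2,1} = 0
G(8) = mex{0,3,0,2} = 1
G(9) = mex{1,0,1,0,0} = 2
G(10) = mex{2,1,2,1,1} = 0
G(11) = mex{0,2,3,2,2} = 1
G(12) = mex{1,0,0,3,0} = 2
G(13) = mex{2,1,1,0,1} = 3
G(14) = mex{3,2,2,1,2} = 0
G(15) = mex{0,3,0,2,3} = 1
G(16) = mex{1,0,1,0,0} = 2
G(17) = mex{2,1,2,1,1} = 0
G(n+7) = G(n) holds for n = 0,…,8 (a full window of length max(S) = 9), so the sequence is purely periodic with period 7.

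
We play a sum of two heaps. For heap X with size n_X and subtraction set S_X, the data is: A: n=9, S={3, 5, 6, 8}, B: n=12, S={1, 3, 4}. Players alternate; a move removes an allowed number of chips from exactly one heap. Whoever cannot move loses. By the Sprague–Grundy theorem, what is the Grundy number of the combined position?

0

Heap A, S = {3, 5, 6, 8}:
G(0) = 0
G(1) = mex{} = 0
G(2) = mex{} = 0
G(3) = mex{0} = 1
G(4) = mex{0} = 1
G(5) = mex{0,0} = 1
G(6) = mex{1,0,0} = 2
G(7) = mex{1,0,0} = 2
G(8) = mex{1,1,0,0} = 2
G(9) = mex{2,1,1,0} = 3
G_A(9) = 3.
Heap B, S = {1, 3, 4}:
G(0) = 0
G(1) = mex{0} = 1
G(2) = mex{1} = 0
G(3) = mex{0,0} = 1
G(4) = mex{1,1,0} = 2
G(5) = mex{2,0,1} = 3
G(6) = mex{3,1,0} = 2
G(7) = mex{2,2,1} = 0
G(8) = mex{0,3,2} = 1
G(9) = mex{1,2,3} = 0
G(10) = mex{0,0,2} = 1
G(11) = mex{1,1,0} = 2
G(12) = mex{2,0,1} = 3
G_B(12) = 3.
Combined Grundy value = 3 ⊕ 3 = 0.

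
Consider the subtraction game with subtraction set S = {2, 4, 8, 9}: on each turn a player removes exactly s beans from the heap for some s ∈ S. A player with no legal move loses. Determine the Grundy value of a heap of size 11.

G(0) = 0
G(1) = mex{} = 0
G(2) = mex{0} = 1
G(3) = mex{0} = 1
G(4) = mex{1,0} = 2
G(5) = mex{1,0} = 2
G(6) = mex{2,1} = 0
G(7) = mex{2,1} = 0
G(8) = mex{0,2,0} = 1
G(9) = mex{0,2,0,0} = 1
G(10) = mex{1,0,1,0} = 2
G(11) = mex{1,0,1,1} = 2

2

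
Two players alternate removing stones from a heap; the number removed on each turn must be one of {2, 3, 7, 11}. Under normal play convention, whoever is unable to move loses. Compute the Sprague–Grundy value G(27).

G(0) = 0
G(1) = mex{} = 0
G(2) = mex{0} = 1
G(3) = mex{0,0} = 1
G(4) = mex{1,0} = 2
G(5) = mex{1,1} = 0
G(6) = mex{2,1} = 0
G(7) = mex{0,2,0} = 1
G(8) = mex{0,0,0} = 1
G(9) = mex{1,0,1} = 2
G(10) = mex{1,1,1} = 0
G(11) = mex{2,1,2,0} = 3
G(12) = mex{0,2,0,0} = 1
G(13) = mex{3,0,0,1} = 2
G(14) = mex{1,3,1,1} = 0
G(15) = mex{2,1,1,2} = 0
G(16) = mex{0,2,2,0} = 1
G(17) = mex{0,0,0,0} = 1
G(18) = mex{1,0,3,1} = 2
G(19) = mex{1,1,1,1} = 0
G(20) = mex{2,1,2,2} = 0
G(21) = mex{0,2,0,0} = 1
G(22) = mex{0,0,0,3} = 1
G(23) = mex{1,0,1,1} = 2
G(24) = mex{1,1,1,2} = 0
G(25) = mex{2,1,2,0} = 3
G(26) = mex{0,2,0,0} = 1
G(27) = mex{3,0,0,1} = 2

2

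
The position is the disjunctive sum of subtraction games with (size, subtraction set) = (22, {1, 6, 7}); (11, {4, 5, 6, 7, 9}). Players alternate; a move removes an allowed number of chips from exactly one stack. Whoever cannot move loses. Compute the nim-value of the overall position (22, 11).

0

Stack A, S = {1, 6, 7}:
G(0) = 0
G(1) = mex{0} = 1
G(2) = mex{1} = 0
G(3) = mex{0} = 1
G(4) = mex{1} = 0
G(5) = mex{0} = 1
G(6) = mex{1,0} = 2
G(7) = mex{2,1,0} = 3
G(8) = mex{3,0,1} = 2
G(9) = mex{2,1,0} = 3
G(10) = mex{3,0,1} = 2
G(11) = mex{2,1,0} = 3
G(12) = mex{3,2,1} = 0
G(13) = mex{0,3,2} = 1
G(14) = mex{1,2,3} = 0
G(15) = mex{0,3,2} = 1
G(16) = mex{1,2,3} = 0
G(17) = mex{0,3,2} = 1
G(18) = mex{1,0,3} = 2
G(19) = mex{2,1,0} = 3
G(20) = mex{3,0,1} = 2
G(21) = mex{2,1,0} = 3
G(22) = mex{3,0,1} = 2
G_A(22) = 2.
Stack B, S = {4, 5, 6, 7, 9}:
n :  0  1  2  3  4  5  6  7  8  9 10 11
G :  0  0  0  0  1  1  1  1  2  2  2  2
G_B(11) = 2.
Combined Grundy value = 2 ⊕ 2 = 0.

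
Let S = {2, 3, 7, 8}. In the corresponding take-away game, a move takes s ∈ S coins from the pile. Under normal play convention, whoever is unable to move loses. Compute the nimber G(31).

0

G(0) = 0
G(1) = mex{} = 0
G(2) = mex{0} = 1
G(3) = mex{0,0} = 1
G(4) = mex{1,0} = 2
G(5) = mex{1,1} = 0
G(6) = mex{2,1} = 0
G(7) = mex{0,2,0} = 1
G(8) = mex{0,0,0,0} = 1
G(9) = mex{1,0,1,0} = 2
G(10) = mex{1,1,1,1} = 0
G(11) = mex{2,1,2,1} = 0
G(12) = mex{0,2,0,2} = 1
G(13) = mex{0,0,0,0} = 1
G(14) = mex{1,0,1,0} = 2
G(15) = mex{1,1,1,1} = 0
G(16) = mex{2,1,2,1} = 0
G(17) = mex{0,2,0,2} = 1
G(18) = mex{0,0,0,0} = 1
G(19) = mex{1,0,1,0} = 2
G(20) = mex{1,1,1,1} = 0
G(21) = mex{2,1,2,1} = 0
G(22) = mex{0,2,0,2} = 1
G(23) = mex{0,0,0,0} = 1
G(24) = mex{1,0,1,0} = 2
G(25) = mex{1,1,1,1} = 0
G(26) = mex{2,1,2,1} = 0
G(27) = mex{0,2,0,2} = 1
G(28) = mex{0,0,0,0} = 1
G(29) = mex{1,0,1,0} = 2
G(30) = mex{1,1,1,1} = 0
G(31) = mex{2,1,2,1} = 0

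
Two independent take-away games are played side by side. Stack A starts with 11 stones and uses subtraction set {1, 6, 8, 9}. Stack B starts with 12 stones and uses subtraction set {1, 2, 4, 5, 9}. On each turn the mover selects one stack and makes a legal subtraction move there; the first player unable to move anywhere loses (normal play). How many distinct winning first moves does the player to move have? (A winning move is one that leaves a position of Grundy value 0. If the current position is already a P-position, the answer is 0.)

2

Stack A, S = {1, 6, 8, 9}:
n :  0  1  2  3  4  5  6  7  8  9 10 11
G :  0  1  0  1  0  1  2  0  1  2  3  2
G_A(11) = 2.
Stack B, S = {1, 2, 4, 5, 9}:
n :  0  1  2  3  4  5  6  7  8  9 10 11 12
G :  0  1  2  0  1  2  0  1  2  3  4  5  3
G_B(12) = 3.
Combined Grundy value = 2 ⊕ 3 = 1.
A winning move leaves total XOR = 0, i.e. changes one component's Grundy value g to g ⊕ X where X is the current total.
Stack A: need g' = 2⊕1 = 3. Options: 11−1→G=3, 11−6→G=1, 11−8→G=1, 11−9→G=0. Hits: 1.
Stack B: need g' = 3⊕1 = 2. Options: 12−1→G=5, 12−2→G=4, 12−4→G=2, 12−5→G=1, 12−9→G=0. Hits: 1.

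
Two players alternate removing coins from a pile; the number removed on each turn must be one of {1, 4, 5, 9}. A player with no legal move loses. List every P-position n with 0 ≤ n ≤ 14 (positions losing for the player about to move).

0, 2, 8, 10

n :  0  1  2  3  4  5  6  7  8  9 10 11 12 13 14
G :  0  1  0  1  2  3  2  3  0  1  0  1  2  3  2
P-positions are exactly the n with G(n) = 0.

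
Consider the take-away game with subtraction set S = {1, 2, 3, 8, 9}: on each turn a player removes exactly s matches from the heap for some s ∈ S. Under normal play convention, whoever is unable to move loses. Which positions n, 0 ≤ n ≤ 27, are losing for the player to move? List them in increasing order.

0, 4, 10, 14, 20, 24

n :  0  1  2  3  4  5  6  7  8  9 10 11 12 13 14 15 16 17 18 19 20 21 22 23 24 25 26 27
G :  0  1  2  3  0  1  2  3  4  5  0  1  2  3  0  1  2  3  4  5  0  1  2  3  0  1  2  3
P-positions are exactly the n with G(n) = 0.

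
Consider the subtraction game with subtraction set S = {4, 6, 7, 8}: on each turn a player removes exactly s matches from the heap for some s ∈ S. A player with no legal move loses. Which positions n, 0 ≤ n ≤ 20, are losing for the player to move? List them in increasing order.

G(0) = 0
G(1) = mex{} = 0
G(2) = mex{} = 0
G(3) = mex{} = 0
G(4) = mex{0} = 1
G(5) = mex{0} = 1
G(6) = mex{0,0} = 1
G(7) = mex{0,0,0} = 1
G(8) = mex{1,0,0,0} = 2
G(9) = mex{1,0,0,0} = 2
G(10) = mex{1,1,0,0} = 2
G(11) = mex{1,1,1,0} = 2
G(12) = mex{2,1,1,1} = 0
G(13) = mex{2,1,1,1} = 0
G(14) = mex{2,2,1,1} = 0
G(15) = mex{2,2,2,1} = 0
G(16) = mex{0,2,2,2} = 1
G(17) = mex{0,2,2,2} = 1
G(18) = mex{0,0,2,2} = 1
G(19) = mex{0,0,0,2} = 1
G(20) = mex{1,0,0,0} = 2
P-positions are exactly the n with G(n) = 0.

0, 1, 2, 3, 12, 13, 14, 15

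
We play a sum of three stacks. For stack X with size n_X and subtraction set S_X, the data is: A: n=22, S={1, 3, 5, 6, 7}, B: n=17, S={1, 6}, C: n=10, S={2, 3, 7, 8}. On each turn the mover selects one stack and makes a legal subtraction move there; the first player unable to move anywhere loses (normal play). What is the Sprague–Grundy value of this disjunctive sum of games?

3

Stack A, S = {1, 3, 5, 6, 7}:
G(0) = 0
G(1) = mex{0} = 1
G(2) = mex{1} = 0
G(3) = mex{0,0} = 1
G(4) = mex{1,1} = 0
G(5) = mex{0,0,0} = 1
G(6) = mex{1,1,1,0} = 2
G(7) = mex{2,0,0,1,0} = 3
G(8) = mex{3,1,1,0,1} = 2
G(9) = mex{2,2,0,1,0} = 3
G(10) = mex{3,3,1,0,1} = 2
G(11) = mex{2,2,2,1,0} = 3
G(12) = mex{3,3,3,2,1} = 0
G(13) = mex{0,2,2,3,2} = 1
G(14) = mex{1,3,3,2,3} = 0
G(15) = mex{0,0,2,3,2} = 1
G(16) = mex{1,1,3,2,3} = 0
G(17) = mex{0,0,0,3,2} = 1
G(18) = mex{1,1,1,0,3} = 2
G(19) = mex{2,0,0,1,0} = 3
G(20) = mex{3,1,1,0,1} = 2
G(21) = mex{2,2,0,1,0} = 3
G(22) = mex{3,3,1,0,1} = 2
G_A(22) = 2.
Stack B, S = {1, 6}:
G(0) = 0
G(1) = mex{0} = 1
G(2) = mex{1} = 0
G(3) = mex{0} = 1
G(4) = mex{1} = 0
G(5) = mex{0} = 1
G(6) = mex{1,0} = 2
G(7) = mex{2,1} = 0
G(8) = mex{0,0} = 1
G(9) = mex{1,1} = 0
G(10) = mex{0,0} = 1
G(11) = mex{1,1} = 0
G(12) = mex{0,2} = 1
G(13) = mex{1,0} = 2
G(14) = mex{2,1} = 0
G(15) = mex{0,0} = 1
G(16) = mex{1,1} = 0
G(17) = mex{0,0} = 1
G_B(17) = 1.
Stack C, S = {2, 3, 7, 8}:
n :  0  1  2  3  4  5  6  7  8  9 10
G :  0  0  1  1  2  0  0  1  1  2  0
G_C(10) = 0.
Combined Grundy value = 2 ⊕ 1 ⊕ 0 = 3.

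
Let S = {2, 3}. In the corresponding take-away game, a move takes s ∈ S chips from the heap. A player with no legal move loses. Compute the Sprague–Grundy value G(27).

G(0) = 0
G(1) = mex{} = 0
G(2) = mex{0} = 1
G(3) = mex{0,0} = 1
G(4) = mex{1,0} = 2
G(5) = mex{1,1} = 0
G(6) = mex{2,1} = 0
G(7) = mex{0,2} = 1
G(8) = mex{0,0} = 1
G(9) = mex{1,0} = 2
G(10) = mex{1,1} = 0
G(11) = mex{2,1} = 0
G(12) = mex{0,2} = 1
G(13) = mex{0,0} = 1
G(14) = mex{1,0} = 2
G(15) = mex{1,1} = 0
G(16) = mex{2,1} = 0
G(17) = mex{0,2} = 1
G(18) = mex{0,0} = 1
G(19) = mex{1,0} = 2
G(20) = mex{1,1} = 0
G(21) = mex{2,1} = 0
G(22) = mex{0,2} = 1
G(23) = mex{0,0} = 1
G(24) = mex{1,0} = 2
G(25) = mex{1,1} = 0
G(26) = mex{2,1} = 0
G(27) = mex{0,2} = 1

1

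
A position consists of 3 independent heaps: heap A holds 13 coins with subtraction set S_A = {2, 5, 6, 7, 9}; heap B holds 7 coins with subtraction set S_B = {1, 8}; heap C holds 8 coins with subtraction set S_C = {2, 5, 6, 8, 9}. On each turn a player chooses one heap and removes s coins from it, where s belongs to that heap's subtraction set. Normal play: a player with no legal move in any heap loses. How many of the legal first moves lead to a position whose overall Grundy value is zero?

2

Heap A, S = {2, 5, 6, 7, 9}:
G(0) = 0
G(1) = mex{} = 0
G(2) = mex{0} = 1
G(3) = mex{0} = 1
G(4) = mex{1} = 0
G(5) = mex{1,0} = 2
G(6) = mex{0,0,0} = 1
G(7) = mex{2,1,0,0} = 3
G(8) = mex{1,1,1,0} = 2
G(9) = mex{3,0,1,1,0} = 2
G(10) = mex{2,2,0,1,0} = 3
G(11) = mex{2,1,2,0,1} = 3
G(12) = mex{3,3,1,2,1} = 0
G(13) = mex{3,2,3,1,0} = 4
G_A(13) = 4.
Heap B, S = {1, 8}:
G(0) = 0
G(1) = mex{0} = 1
G(2) = mex{1} = 0
G(3) = mex{0} = 1
G(4) = mex{1} = 0
G(5) = mex{0} = 1
G(6) = mex{1} = 0
G(7) = mex{0} = 1
G_B(7) = 1.
Heap C, S = {2, 5, 6, 8, 9}:
n : 0 1 2 3 4 5 6 7 8
G : 0 0 1 1 0 2 1 3 2
G_C(8) = 2.
Combined Grundy value = 4 ⊕ 1 ⊕ 2 = 7.
A winning move leaves total XOR = 0, i.e. changes one component's Grundy value g to g ⊕ X where X is the current total.
Heap A: need g' = 4⊕7 = 3. Options: 13−2→G=3, 13−5→G=2, 13−6→G=3, 13−7→G=1, 13−9→G=0. Hits: 2.
Heap B: need g' = 1⊕7 = 6. Options: 7−1→G=0. Hits: 0.
Heap C: need g' = 2⊕7 = 5. Options: 8−2→G=1, 8−5→G=1, 8−6→G=1, 8−8→G=0. Hits: 0.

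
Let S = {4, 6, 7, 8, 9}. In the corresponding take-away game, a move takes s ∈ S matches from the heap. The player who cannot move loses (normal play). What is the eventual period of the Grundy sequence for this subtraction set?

13

n :  0  1  2  3  4  5  6  7  8  9 10 11 12 13 14 15 16 17 18 19 20 21 22 23 24 25 26 27
G :  0  0  0  0  1  1  1  1  2  2  2  2  3  0  0  0  0  1  1  1  1  2  2  2  2  3  0  0
G(n+13) = G(n) holds for n = 0,…,8 (a full window of length max(S) = 9), so the sequence is purely periodic with period 13.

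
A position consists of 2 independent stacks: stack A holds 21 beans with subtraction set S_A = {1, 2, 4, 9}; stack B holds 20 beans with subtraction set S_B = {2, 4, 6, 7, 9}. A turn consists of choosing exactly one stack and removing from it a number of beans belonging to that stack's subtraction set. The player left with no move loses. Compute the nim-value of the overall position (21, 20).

0

Stack A, S = {1, 2, 4, 9}:
n :  0  1  2  3  4  5  6  7  8  9 10 11 12 13 14 15 16 17 18 19 20 21
G :  0  1  2  0  1  2  0  1  2  3  4  0  1  2  0  1  2  0  1  2  3  4
G_A(21) = 4.
Stack B, S = {2, 4, 6, 7, 9}:
n :  0  1  2  3  4  5  6  7  8  9 10 11 12 13 14 15 16 17 18 19 20
G :  0  0  1  1  2  2  3  3  4  4  5  0  0  1  1  2  2  3  3  4  4
G_B(20) = 4.
Combined Grundy value = 4 ⊕ 4 = 0.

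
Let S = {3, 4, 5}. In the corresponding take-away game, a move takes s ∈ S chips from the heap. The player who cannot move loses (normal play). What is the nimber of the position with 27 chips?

1

G(0) = 0
G(1) = mex{} = 0
G(2) = mex{} = 0
G(3) = mex{0} = 1
G(4) = mex{0,0} = 1
G(5) = mex{0,0,0} = 1
G(6) = mex{1,0,0} = 2
G(7) = mex{1,1,0} = 2
G(8) = mex{1,1,1} = 0
G(9) = mex{2,1,1} = 0
G(10) = mex{2,2,1} = 0
G(11) = mex{0,2,2} = 1
G(12) = mex{0,0,2} = 1
G(13) = mex{0,0,0} = 1
G(14) = mex{1,0,0} = 2
G(15) = mex{1,1,0} = 2
G(16) = mex{1,1,1} = 0
G(17) = mex{2,1,1} = 0
G(18) = mex{2,2,1} = 0
G(19) = mex{0,2,2} = 1
G(20) = mex{0,0,2} = 1
G(21) = mex{0,0,0} = 1
G(22) = mex{1,0,0} = 2
G(23) = mex{1,1,0} = 2
G(24) = mex{1,1,1} = 0
G(25) = mex{2,1,1} = 0
G(26) = mex{2,2,1} = 0
G(27) = mex{0,2,2} = 1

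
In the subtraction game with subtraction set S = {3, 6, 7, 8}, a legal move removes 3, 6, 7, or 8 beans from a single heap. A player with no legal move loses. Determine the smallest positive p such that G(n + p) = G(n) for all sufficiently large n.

11

G(0) = 0
G(1) = mex{} = 0
G(2) = mex{} = 0
G(3) = mex{0} = 1
G(4) = mex{0} = 1
G(5) = mex{0} = 1
G(6) = mex{1,0} = 2
G(7) = mex{1,0,0} = 2
G(8) = mex{1,0,0,0} = 2
G(9) = mex{2,1,0,0} = 3
G(10) = mex{2,1,1,0} = 3
G(11) = mex{2,1,1,1} = 0
G(12) = mex{3,2,1,1} = 0
G(13) = mex{3,2,2,1} = 0
G(14) = mex{0,2,2,2} = 1
G(15) = mex{0,3,2,2} = 1
G(16) = mex{0,3,3,2} = 1
G(17) = mex{1,0,3,3} = 2
G(18) = mex{1,0,0,3} = 2
G(19) = mex{1,0,0,0} = 2
G(20) = mex{2,1,0,0} = 3
G(21) = mex{2,1,1,0} = 3
G(22) = mex{2,1,1,1} = 0
G(23) = mex{3,2,1,1} = 0
G(n+11) = G(n) holds for n = 0,…,7 (a full window of length max(S) = 8), so the sequence is purely periodic with period 11.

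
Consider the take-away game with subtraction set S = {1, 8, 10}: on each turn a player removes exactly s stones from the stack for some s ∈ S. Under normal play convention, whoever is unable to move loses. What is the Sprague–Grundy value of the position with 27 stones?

0

G(0) = 0
G(1) = mex{0} = 1
G(2) = mex{1} = 0
G(3) = mex{0} = 1
G(4) = mex{1} = 0
G(5) = mex{0} = 1
G(6) = mex{1} = 0
G(7) = mex{0} = 1
G(8) = mex{1,0} = 2
G(9) = mex{2,1} = 0
G(10) = mex{0,0,0} = 1
G(11) = mex{1,1,1} = 0
G(12) = mex{0,0,0} = 1
G(13) = mex{1,1,1} = 0
G(14) = mex{0,0,0} = 1
G(15) = mex{1,1,1} = 0
G(16) = mex{0,2,0} = 1
G(17) = mex{1,0,1} = 2
G(18) = mex{2,1,2} = 0
G(19) = mex{0,0,0} = 1
G(20) = mex{1,1,1} = 0
G(21) = mex{0,0,0} = 1
G(22) = mex{1,1,1} = 0
G(23) = mex{0,0,0} = 1
G(24) = mex{1,1,1} = 0
G(25) = mex{0,2,0} = 1
G(26) = mex{1,0,1} = 2
G(27) = mex{2,1,2} = 0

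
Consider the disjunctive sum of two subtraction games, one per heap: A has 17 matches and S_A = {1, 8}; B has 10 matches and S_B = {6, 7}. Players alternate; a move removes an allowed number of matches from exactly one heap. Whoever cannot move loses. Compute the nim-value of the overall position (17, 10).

Heap A, S = {1, 8}:
n :  0  1  2  3  4  5  6  7  8  9 10 11 12 13 14 15 16 17
G :  0  1  0  1  0  1  0  1  2  0  1  0  1  0  1  0  1  2
G_A(17) = 2.
Heap B, S = {6, 7}:
n :  0  1  2  3  4  5  6  7  8  9 10
G :  0  0  0  0  0  0  1  1  1  1  1
G_B(10) = 1.
Combined Grundy value = 2 ⊕ 1 = 3.

3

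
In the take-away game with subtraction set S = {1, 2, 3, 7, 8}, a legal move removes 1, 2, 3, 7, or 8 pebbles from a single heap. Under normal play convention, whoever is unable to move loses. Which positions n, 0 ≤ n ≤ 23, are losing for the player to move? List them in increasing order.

n :  0  1  2  3  4  5  6  7  8  9 10 11 12 13 14 15 16 17 18 19 20 21 22 23
G :  0  1  2  3  0  1  2  3  4  0  1  2  3  0  1  2  3  4  0  1  2  3  0  1
P-positions are exactly the n with G(n) = 0.

0, 4, 9, 13, 18, 22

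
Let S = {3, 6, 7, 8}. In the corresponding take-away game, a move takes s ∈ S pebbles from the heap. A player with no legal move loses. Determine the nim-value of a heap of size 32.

n :  0  1  2  3  4  5  6  7  8  9 10 11 12 13 14 15 16 17 18 19 20 21 22 23 24 25 26 27 28 29 30 31 32
G :  0  0  0  1  1  1  2  2  2  3  3  0  0  0  1  1  1  2  2  2  3  3  0  0  0  1  1  1  2  2  2  3  3

3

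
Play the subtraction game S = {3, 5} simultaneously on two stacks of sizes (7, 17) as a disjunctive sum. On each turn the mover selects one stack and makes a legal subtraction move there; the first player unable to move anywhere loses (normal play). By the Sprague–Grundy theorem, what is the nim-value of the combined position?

All stacks use S = {3, 5}:
G(0) = 0
G(1) = mex{} = 0
G(2) = mex{} = 0
G(3) = mex{0} = 1
G(4) = mex{0} = 1
G(5) = mex{0,0} = 1
G(6) = mex{1,0} = 2
G(7) = mex{1,0} = 2
G(8) = mex{1,1} = 0
G(9) = mex{2,1} = 0
G(10) = mex{2,1} = 0
G(11) = mex{0,2} = 1
G(12) = mex{0,2} = 1
G(13) = mex{0,0} = 1
G(14) = mex{1,0} = 2
G(15) = mex{1,0} = 2
G(16) = mex{1,1} = 0
G(17) = mex{2,1} = 0
Stack A: G(7) = 2.
Stack B: G(17) = 0.
Combined Grundy value = 2 ⊕ 0 = 2.

2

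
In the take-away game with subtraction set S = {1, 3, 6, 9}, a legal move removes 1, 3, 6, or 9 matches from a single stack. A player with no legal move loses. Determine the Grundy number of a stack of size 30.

2

G(0) = 0
G(1) = mex{0} = 1
G(2) = mex{1} = 0
G(3) = mex{0,0} = 1
G(4) = mex{1,1} = 0
G(5) = mex{0,0} = 1
G(6) = mex{1,1,0} = 2
G(7) = mex{2,0,1} = 3
G(8) = mex{3,1,0} = 2
G(9) = mex{2,2,1,0} = 3
G(10) = mex{3,3,0,1} = 2
G(11) = mex{2,2,1,0} = 3
G(12) = mex{3,3,2,1} = 0
G(13) = mex{0,2,3,0} = 1
G(14) = mex{1,3,2,1} = 0
G(15) = mex{0,0,3,2} = 1
G(16) = mex{1,1,2,3} = 0
G(17) = mex{0,0,3,2} = 1
G(18) = mex{1,1,0,3} = 2
G(19) = mex{2,0,1,2} = 3
G(20) = mex{3,1,0,3} = 2
G(21) = mex{2,2,1,0} = 3
G(22) = mex{3,3,0,1} = 2
G(23) = mex{2,2,1,0} = 3
G(24) = mex{3,3,2,1} = 0
G(25) = mex{0,2,3,0} = 1
G(26) = mex{1,3,2,1} = 0
G(27) = mex{0,0,3,2} = 1
G(28) = mex{1,1,2,3} = 0
G(29) = mex{0,0,3,2} = 1
G(30) = mex{1,1,0,3} = 2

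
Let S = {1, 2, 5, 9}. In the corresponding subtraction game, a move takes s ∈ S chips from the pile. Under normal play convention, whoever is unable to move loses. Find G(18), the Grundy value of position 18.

2

G(0) = 0
G(1) = mex{0} = 1
G(2) = mex{1,0} = 2
G(3) = mex{2,1} = 0
G(4) = mex{0,2} = 1
G(5) = mex{1,0,0} = 2
G(6) = mex{2,1,1} = 0
G(7) = mex{0,2,2} = 1
G(8) = mex{1,0,0} = 2
G(9) = mex{2,1,1,0} = 3
G(10) = mex{3,2,2,1} = 0
G(11) = mex{0,3,0,2} = 1
G(12) = mex{1,0,1,0} = 2
G(13) = mex{2,1,2,1} = 0
G(14) = mex{0,2,3,2} = 1
G(15) = mex{1,0,0,0} = 2
G(16) = mex{2,1,1,1} = 0
G(17) = mex{0,2,2,2} = 1
G(18) = mex{1,0,0,3} = 2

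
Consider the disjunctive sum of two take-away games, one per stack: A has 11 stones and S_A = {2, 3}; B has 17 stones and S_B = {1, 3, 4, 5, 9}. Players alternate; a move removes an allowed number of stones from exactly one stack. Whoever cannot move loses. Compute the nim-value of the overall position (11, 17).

1

Stack A, S = {2, 3}:
n :  0  1  2  3  4  5  6  7  8  9 10 11
G :  0  0  1  1  2  0  0  1  1  2  0  0
G_A(11) = 0.
Stack B, S = {1, 3, 4, 5, 9}:
G(0) = 0
G(1) = mex{0} = 1
G(2) = mex{1} = 0
G(3) = mex{0,0} = 1
G(4) = mex{1,1,0} = 2
G(5) = mex{2,0,1,0} = 3
G(6) = mex{3,1,0,1} = 2
G(7) = mex{2,2,1,0} = 3
G(8) = mex{3,3,2,1} = 0
G(9) = mex{0,2,3,2,0} = 1
G(10) = mex{1,3,2,3,1} = 0
G(11) = mex{0,0,3,2,0} = 1
G(12) = mex{1,1,0,3,1} = 2
G(13) = mex{2,0,1,0,2} = 3
G(14) = mex{3,1,0,1,3} = 2
G(15) = mex{2,2,1,0,2} = 3
G(16) = mex{3,3,2,1,3} = 0
G(17) = mex{0,2,3,2,0} = 1
G_B(17) = 1.
Combined Grundy value = 0 ⊕ 1 = 1.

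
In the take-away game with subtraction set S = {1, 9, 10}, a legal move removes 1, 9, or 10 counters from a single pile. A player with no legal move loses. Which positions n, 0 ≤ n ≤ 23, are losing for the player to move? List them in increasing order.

n :  0  1  2  3  4  5  6  7  8  9 10 11 12 13 14 15 16 17 18 19 20 21 22 23
G :  0  1  0  1  0  1  0  1  0  1  2  3  2  3  2  3  2  3  2  0  1  0  1  0
P-positions are exactly the n with G(n) = 0.

0, 2, 4, 6, 8, 19, 21, 23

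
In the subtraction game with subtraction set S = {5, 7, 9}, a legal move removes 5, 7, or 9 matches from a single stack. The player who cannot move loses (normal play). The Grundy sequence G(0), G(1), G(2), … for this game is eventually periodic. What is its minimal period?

14

n :  0  1  2  3  4  5  6  7  8  9 10 11 12 13 14 15 16 17 18 19 20 21 22 23 24 25 26 27 28 29
G :  0  0  0  0  0  1  1  1  1  1  2  2  2  2  0  0  0  0  0  1  1  1  1  1  2  2  2  2  0  0
G(n+14) = G(n) holds for n = 0,…,8 (a full window of length max(S) = 9), so the sequence is purely periodic with period 14.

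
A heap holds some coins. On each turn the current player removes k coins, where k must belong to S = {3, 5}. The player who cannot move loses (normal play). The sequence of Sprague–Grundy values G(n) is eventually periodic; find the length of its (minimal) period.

8

G(0) = 0
G(1) = mex{} = 0
G(2) = mex{} = 0
G(3) = mex{0} = 1
G(4) = mex{0} = 1
G(5) = mex{0,0} = 1
G(6) = mex{1,0} = 2
G(7) = mex{1,0} = 2
G(8) = mex{1,1} = 0
G(9) = mex{2,1} = 0
G(10) = mex{2,1} = 0
G(11) = mex{0,2} = 1
G(12) = mex{0,2} = 1
G(13) = mex{0,0} = 1
G(14) = mex{1,0} = 2
G(15) = mex{1,0} = 2
G(16) = mex{1,1} = 0
G(17) = mex{2,1} = 0
G(n+8) = G(n) holds for n = 0,…,4 (a full window of length max(S) = 5), so the sequence is purely periodic with period 8.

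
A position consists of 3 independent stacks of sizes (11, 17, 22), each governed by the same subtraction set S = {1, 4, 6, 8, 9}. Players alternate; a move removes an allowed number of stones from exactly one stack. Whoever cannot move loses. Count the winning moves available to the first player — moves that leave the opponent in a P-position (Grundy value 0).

9

All stacks use S = {1, 4, 6, 8, 9}:
G(0) = 0
G(1) = mex{0} = 1
G(2) = mex{1} = 0
G(3) = mex{0} = 1
G(4) = mex{1,0} = 2
G(5) = mex{2,1} = 0
G(6) = mex{0,0,0} = 1
G(7) = mex{1,1,1} = 0
G(8) = mex{0,2,0,0} = 1
G(9) = mex{1,0,1,1,0} = 2
G(10) = mex{2,1,2,0,1} = 3
G(11) = mex{3,0,0,1,0} = 2
G(12) = mex{2,1,1,2,1} = 0
G(13) = mex{0,2,0,0,2} = 1
G(14) = mex{1,3,1,1,0} = 2
G(15) = mex{2,2,2,0,1} = 3
G(16) = mex{3,0,3,1,0} = 2
G(17) = mex{2,1,2,2,1} = 0
G(18) = mex{0,2,0,3,2} = 1
G(19) = mex{1,3,1,2,3} = 0
G(20) = mex{0,2,2,0,2} = 1
G(21) = mex{1,0,3,1,0} = 2
G(22) = mex{2,1,2,2,1} = 0
Stack A: G(11) = 2.
Stack B: G(17) = 0.
Stack C: G(22) = 0.
Combined Grundy value = 2 ⊕ 0 ⊕ 0 = 2.
A winning move leaves total XOR = 0, i.e. changes one component's Grundy value g to g ⊕ X where X is the current total.
Stack A: need g' = 2⊕2 = 0. Options: 11−1→G=3, 11−4→G=0, 11−6→G=0, 11−8→G=1, 11−9→G=0. Hits: 3.
Stack B: need g' = 0⊕2 = 2. Options: 17−1→G=2, 17−4→G=1, 17−6→G=2, 17−8→G=2, 17−9→G=1. Hits: 3.
Stack C: need g' = 0⊕2 = 2. Options: 22−1→G=2, 22−4→G=1, 22−6→G=2, 22−8→G=2, 22−9→G=1. Hits: 3.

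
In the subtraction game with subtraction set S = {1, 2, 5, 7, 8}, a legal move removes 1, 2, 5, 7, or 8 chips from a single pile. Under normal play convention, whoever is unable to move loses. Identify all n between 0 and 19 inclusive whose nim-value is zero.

n :  0  1  2  3  4  5  6  7  8  9 10 11 12 13 14 15 16 17 18 19
G :  0  1  2  0  1  2  0  1  2  0  1  2  0  1  2  0  1  2  0  1
P-positions are exactly the n with G(n) = 0.

0, 3, 6, 9, 12, 15, 18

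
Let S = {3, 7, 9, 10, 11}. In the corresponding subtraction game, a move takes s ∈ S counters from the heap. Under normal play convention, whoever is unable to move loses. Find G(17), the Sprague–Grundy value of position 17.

G(0) = 0
G(1) = mex{} = 0
G(2) = mex{} = 0
G(3) = mex{0} = 1
G(4) = mex{0} = 1
G(5) = mex{0} = 1
G(6) = mex{1} = 0
G(7) = mex{1,0} = 2
G(8) = mex{1,0} = 2
G(9) = mex{0,0,0} = 1
G(10) = mex{2,1,0,0} = 3
G(11) = mex{2,1,0,0,0} = 3
G(12) = mex{1,1,1,0,0} = 2
G(13) = mex{3,0,1,1,0} = 2
G(14) = mex{3,2,1,1,1} = 0
G(15) = mex{2,2,0,1,1} = 3
G(16) = mex{2,1,2,0,1} = 3
G(17) = mex{0,3,2,2,0} = 1

1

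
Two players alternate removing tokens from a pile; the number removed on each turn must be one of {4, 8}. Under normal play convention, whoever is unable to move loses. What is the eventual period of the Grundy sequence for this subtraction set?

n :  0  1  2  3  4  5  6  7  8  9 10 11 12 13 14 15 16 17 18 19 20 21 22 23 24 25
G :  0  0  0  0  1  1  1  1  2  2  2  2  0  0  0  0  1  1  1  1  2  2  2  2  0  0
G(n+12) = G(n) holds for n = 0,…,7 (a full window of length max(S) = 8), so the sequence is purely periodic with period 12.

12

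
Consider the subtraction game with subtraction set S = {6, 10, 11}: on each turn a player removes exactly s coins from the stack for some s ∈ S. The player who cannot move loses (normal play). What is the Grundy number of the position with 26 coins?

1

n :  0  1  2  3  4  5  6  7  8  9 10 11 12 13 14 15 16 17 18 19 20 21 22 23 24 25 26
G :  0  0  0  0  0  0  1  1  1  1  1  1  2  2  2  2  2  0  0  0  0  0  0  1  1  1  1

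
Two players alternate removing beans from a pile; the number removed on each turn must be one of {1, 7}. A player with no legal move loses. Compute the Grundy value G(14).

G(0) = 0
G(1) = mex{0} = 1
G(2) = mex{1} = 0
G(3) = mex{0} = 1
G(4) = mex{1} = 0
G(5) = mex{0} = 1
G(6) = mex{1} = 0
G(7) = mex{0,0} = 1
G(8) = mex{1,1} = 0
G(9) = mex{0,0} = 1
G(10) = mex{1,1} = 0
G(11) = mex{0,0} = 1
G(12) = mex{1,1} = 0
G(13) = mex{0,0} = 1
G(14) = mex{1,1} = 0

0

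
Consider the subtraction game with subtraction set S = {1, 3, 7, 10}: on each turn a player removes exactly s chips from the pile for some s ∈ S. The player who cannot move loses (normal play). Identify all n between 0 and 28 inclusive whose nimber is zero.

0, 2, 4, 6, 8, 17, 19, 21, 23, 25

n :  0  1  2  3  4  5  6  7  8  9 10 11 12 13 14 15 16 17 18 19 20 21 22 23 24 25 26 27 28
G :  0  1  0  1  0  1  0  1  0  1  2  3  2  3  2  3  2  0  1  0  1  0  1  0  1  0  1  2  3
P-positions are exactly the n with G(n) = 0.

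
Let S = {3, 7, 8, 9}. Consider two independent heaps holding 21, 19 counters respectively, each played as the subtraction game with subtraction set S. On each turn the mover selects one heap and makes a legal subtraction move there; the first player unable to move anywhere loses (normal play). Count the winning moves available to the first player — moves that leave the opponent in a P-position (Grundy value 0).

All heaps use S = {3, 7, 8, 9}:
G(0) = 0
G(1) = mex{} = 0
G(2) = mex{} = 0
G(3) = mex{0} = 1
G(4) = mex{0} = 1
G(5) = mex{0} = 1
G(6) = mex{1} = 0
G(7) = mex{1,0} = 2
G(8) = mex{1,0,0} = 2
G(9) = mex{0,0,0,0} = 1
G(10) = mex{2,1,0,0} = 3
G(11) = mex{2,1,1,0} = 3
G(12) = mex{1,1,1,1} = 0
G(13) = mex{3,0,1,1} = 2
G(14) = mex{3,2,0,1} = 4
G(15) = mex{0,2,2,0} = 1
G(16) = mex{2,1,2,2} = 0
G(17) = mex{4,3,1,2} = 0
G(18) = mex{1,3,3,1} = 0
G(19) = mex{0,0,3,3} = 1
G(20) = mex{0,2,0,3} = 1
G(21) = mex{0,4,2,0} = 1
Heap A: G(21) = 1.
Heap B: G(19) = 1.
Combined Grundy value = 1 ⊕ 1 = 0.
A winning move leaves total XOR = 0, i.e. changes one component's Grundy value g to g ⊕ X where X is the current total.
Heap A: target g' = 1⊕0 = 1, but every legal move changes the Grundy value (mex property), so 0 moves.
Heap B: target g' = 1⊕0 = 1, but every legal move changes the Grundy value (mex property), so 0 moves.

0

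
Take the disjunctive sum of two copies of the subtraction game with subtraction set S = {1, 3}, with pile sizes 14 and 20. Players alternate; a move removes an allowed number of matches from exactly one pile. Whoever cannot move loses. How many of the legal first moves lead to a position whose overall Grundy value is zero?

0

All piles use S = {1, 3}:
n :  0  1  2  3  4  5  6  7  8  9 10 11 12 13 14 15 16 17 18 19 20
G :  0  1  0  1  0  1  0  1  0  1  0  1  0  1  0  1  0  1  0  1  0
Pile A: G(14) = 0.
Pile B: G(20) = 0.
Combined Grundy value = 0 ⊕ 0 = 0.
A winning move leaves total XOR = 0, i.e. changes one component's Grundy value g to g ⊕ X where X is the current total.
Pile A: target g' = 0⊕0 = 0, but every legal move changes the Grundy value (mex property), so 0 moves.
Pile B: target g' = 0⊕0 = 0, but every legal move changes the Grundy value (mex property), so 0 moves.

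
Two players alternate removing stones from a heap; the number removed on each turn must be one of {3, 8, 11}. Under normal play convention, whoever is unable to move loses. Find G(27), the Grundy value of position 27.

G(0) = 0
G(1) = mex{} = 0
G(2) = mex{} = 0
G(3) = mex{0} = 1
G(4) = mex{0} = 1
G(5) = mex{0} = 1
G(6) = mex{1} = 0
G(7) = mex{1} = 0
G(8) = mex{1,0} = 2
G(9) = mex{0,0} = 1
G(10) = mex{0,0} = 1
G(11) = mex{2,1,0} = 3
G(12) = mex{1,1,0} = 2
G(13) = mex{1,1,0} = 2
G(14) = mex{3,0,1} = 2
G(15) = mex{2,0,1} = 3
G(16) = mex{2,2,1} = 0
G(17) = mex{2,1,0} = 3
G(18) = mex{3,1,0} = 2
G(19) = mex{0,3,2} = 1
G(20) = mex{3,2,1} = 0
G(21) = mex{2,2,1} = 0
G(22) = mex{1,2,3} = 0
G(23) = mex{0,3,2} = 1
G(24) = mex{0,0,2} = 1
G(25) = mex{0,3,2} = 1
G(26) = mex{1,2,3} = 0
G(27) = mex{1,1,0} = 2

2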